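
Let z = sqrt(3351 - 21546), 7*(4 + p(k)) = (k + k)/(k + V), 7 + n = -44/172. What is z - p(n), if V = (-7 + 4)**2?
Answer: 908/175 + I*sqrt(18195) ≈ 5.1886 + 134.89*I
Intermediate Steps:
V = 9 (V = (-3)**2 = 9)
n = -312/43 (n = -7 - 44/172 = -7 - 44*1/172 = -7 - 11/43 = -312/43 ≈ -7.2558)
p(k) = -4 + 2*k/(7*(9 + k)) (p(k) = -4 + ((k + k)/(k + 9))/7 = -4 + ((2*k)/(9 + k))/7 = -4 + (2*k/(9 + k))/7 = -4 + 2*k/(7*(9 + k)))
z = I*sqrt(18195) (z = sqrt(-18195) = I*sqrt(18195) ≈ 134.89*I)
z - p(n) = I*sqrt(18195) - 2*(-126 - 13*(-312/43))/(7*(9 - 312/43)) = I*sqrt(18195) - 2*(-126 + 4056/43)/(7*75/43) = I*sqrt(18195) - 2*43*(-1362)/(7*75*43) = I*sqrt(18195) - 1*(-908/175) = I*sqrt(18195) + 908/175 = 908/175 + I*sqrt(18195)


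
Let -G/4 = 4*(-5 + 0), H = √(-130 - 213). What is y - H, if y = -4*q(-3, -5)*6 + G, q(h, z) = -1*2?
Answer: 128 - 7*I*√7 ≈ 128.0 - 18.52*I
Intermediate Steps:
q(h, z) = -2
H = 7*I*√7 (H = √(-343) = 7*I*√7 ≈ 18.52*I)
G = 80 (G = -16*(-5 + 0) = -16*(-5) = -4*(-20) = 80)
y = 128 (y = -4*(-2)*6 + 80 = 8*6 + 80 = 48 + 80 = 128)
y - H = 128 - 7*I*√7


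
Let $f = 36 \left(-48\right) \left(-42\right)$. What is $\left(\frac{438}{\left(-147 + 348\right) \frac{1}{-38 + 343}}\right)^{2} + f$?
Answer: $\frac{2308714564}{4489} \approx 5.1431 \cdot 10^{5}$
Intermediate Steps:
$f = 72576$ ($f = \left(-1728\right) \left(-42\right) = 72576$)
$\left(\frac{438}{\left(-147 + 348\right) \frac{1}{-38 + 343}}\right)^{2} + f = \left(\frac{438}{\left(-147 + 348\right) \frac{1}{-38 + 343}}\right)^{2} + 72576 = \left(\frac{438}{201 \cdot \frac{1}{305}}\right)^{2} + 72576 = \left(\frac{438}{\frac{201}{305}}\right)^{2} + 72576 = \left(438 \cdot \frac{305}{201}\right)^{2} + 72576 = \left(\frac{44530}{67}\right)^{2} + 72576 = \frac{1982920900}{4489} + 72576 = \frac{2308714564}{4489}$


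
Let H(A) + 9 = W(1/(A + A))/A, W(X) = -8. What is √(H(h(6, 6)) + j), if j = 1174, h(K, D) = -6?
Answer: √10497/3 ≈ 34.152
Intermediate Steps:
H(A) = -9 - 8/A
√(H(h(6, 6)) + j) = √((-9 - 8/(-6)) + 1174) = √((-9 - 8*(-⅙)) + 1174) = √((-9 + 4/3) + 1174) = √(-23/3 + 1174) = √(3499/3) = √10497/3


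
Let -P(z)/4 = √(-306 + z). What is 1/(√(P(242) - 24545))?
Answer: (-24545 - 32*I)^(-½) ≈ 4.16e-6 + 0.0063829*I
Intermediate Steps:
P(z) = -4*√(-306 + z)
1/(√(P(242) - 24545)) = 1/(√(-4*√(-306 + 242) - 24545)) = 1/(√(-32*I - 24545)) = 1/(√(-24545 - 32*I)) = (-24545 - 32*I)^(-½)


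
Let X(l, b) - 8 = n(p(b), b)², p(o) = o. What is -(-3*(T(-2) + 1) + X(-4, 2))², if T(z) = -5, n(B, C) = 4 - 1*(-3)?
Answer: -4761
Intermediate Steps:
n(B, C) = 7 (n(B, C) = 4 + 3 = 7)
X(l, b) = 57 (X(l, b) = 8 + 7² = 8 + 49 = 57)
-(-3*(T(-2) + 1) + X(-4, 2))² = -(-3*(-5 + 1) + 57)² = -(-3*(-4) + 57)² = -(12 + 57)² = -1*69² = -1*4761 = -4761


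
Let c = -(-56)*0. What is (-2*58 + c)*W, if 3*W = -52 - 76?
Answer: 14848/3 ≈ 4949.3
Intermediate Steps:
W = -128/3 (W = (-52 - 76)/3 = (⅓)*(-128) = -128/3 ≈ -42.667)
c = 0 (c = -14*0 = 0)
(-2*58 + c)*W = (-2*58 + 0)*(-128/3) = (-116 + 0)*(-128/3) = -116*(-128/3) = 14848/3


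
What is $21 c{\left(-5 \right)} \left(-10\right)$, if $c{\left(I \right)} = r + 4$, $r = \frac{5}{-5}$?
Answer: $-630$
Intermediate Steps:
$r = -1$ ($r = 5 \left(- \frac{1}{5}\right) = -1$)
$c{\left(I \right)} = 3$ ($c{\left(I \right)} = -1 + 4 = 3$)
$21 c{\left(-5 \right)} \left(-10\right) = 21 \cdot 3 \left(-10\right) = 63 \left(-10\right) = -630$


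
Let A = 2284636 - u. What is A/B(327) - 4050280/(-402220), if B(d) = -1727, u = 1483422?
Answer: -1212574852/2671669 ≈ -453.86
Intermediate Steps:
A = 801214 (A = 2284636 - 1*1483422 = 2284636 - 1483422 = 801214)
A/B(327) - 4050280/(-402220) = 801214/(-1727) - 4050280/(-402220) = 801214*(-1/1727) - 4050280*(-1/402220) = -801214/1727 + 15578/1547 = -1212574852/2671669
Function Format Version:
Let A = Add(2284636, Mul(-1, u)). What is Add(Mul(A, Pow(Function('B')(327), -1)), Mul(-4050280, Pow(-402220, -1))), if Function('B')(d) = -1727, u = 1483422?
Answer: Rational(-1212574852, 2671669) ≈ -453.86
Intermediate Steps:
A = 801214 (A = Add(2284636, Mul(-1, 1483422)) = Add(2284636, -1483422) = 801214)
Add(Mul(A, Pow(Function('B')(327), -1)), Mul(-4050280, Pow(-402220, -1))) = Add(Mul(801214, Pow(-1727, -1)), Mul(-4050280, Pow(-402220, -1))) = Add(Mul(801214, Rational(-1, 1727)), Mul(-4050280, Rational(-1, 402220))) = Add(Rational(-801214, 1727), Rational(15578, 1547)) = Rational(-1212574852, 2671669)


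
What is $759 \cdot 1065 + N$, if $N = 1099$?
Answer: $809434$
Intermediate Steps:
$759 \cdot 1065 + N = 759 \cdot 1065 + 1099 = 808335 + 1099 = 809434$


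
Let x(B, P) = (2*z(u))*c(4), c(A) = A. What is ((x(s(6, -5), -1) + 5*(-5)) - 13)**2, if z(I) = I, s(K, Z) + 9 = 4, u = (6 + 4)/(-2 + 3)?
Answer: 1764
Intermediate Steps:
u = 10 (u = 10/1 = 10*1 = 10)
s(K, Z) = -5 (s(K, Z) = -9 + 4 = -5)
x(B, P) = 80 (x(B, P) = (2*10)*4 = 20*4 = 80)
((x(s(6, -5), -1) + 5*(-5)) - 13)**2 = ((80 + 5*(-5)) - 13)**2 = ((80 - 25) - 13)**2 = (55 - 13)**2 = 42**2 = 1764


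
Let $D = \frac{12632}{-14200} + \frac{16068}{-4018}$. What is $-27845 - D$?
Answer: $- \frac{99277141314}{3565975} \approx -27840.0$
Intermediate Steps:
$D = - \frac{17432561}{3565975}$ ($D = 12632 \left(- \frac{1}{14200}\right) + 16068 \left(- \frac{1}{4018}\right) = - \frac{1579}{1775} - \frac{8034}{2009} = - \frac{17432561}{3565975} \approx -4.8886$)
$-27845 - D = -27845 - - \frac{17432561}{3565975} = -27845 + \frac{17432561}{3565975} = - \frac{99277141314}{3565975}$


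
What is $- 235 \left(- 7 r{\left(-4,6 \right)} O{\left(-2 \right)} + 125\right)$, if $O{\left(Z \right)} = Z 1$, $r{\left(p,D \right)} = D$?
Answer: $-49115$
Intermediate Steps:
$O{\left(Z \right)} = Z$
$- 235 \left(- 7 r{\left(-4,6 \right)} O{\left(-2 \right)} + 125\right) = - 235 \left(\left(-7\right) 6 \left(-2\right) + 125\right) = - 235 \left(\left(-42\right) \left(-2\right) + 125\right) = - 235 \left(84 + 125\right) = \left(-235\right) 209 = -49115$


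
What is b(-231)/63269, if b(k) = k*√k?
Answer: -231*I*√231/63269 ≈ -0.055492*I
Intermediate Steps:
b(k) = k^(3/2)
b(-231)/63269 = (-231)^(3/2)/63269 = -231*I*√231*(1/63269) = -231*I*√231/63269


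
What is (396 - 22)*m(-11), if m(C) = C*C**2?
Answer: -497794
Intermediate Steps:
m(C) = C**3
(396 - 22)*m(-11) = (396 - 22)*(-11)**3 = 374*(-1331) = -497794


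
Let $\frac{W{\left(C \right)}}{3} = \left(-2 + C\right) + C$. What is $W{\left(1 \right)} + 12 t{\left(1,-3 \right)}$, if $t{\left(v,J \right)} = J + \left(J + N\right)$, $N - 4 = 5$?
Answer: $36$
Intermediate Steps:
$N = 9$ ($N = 4 + 5 = 9$)
$W{\left(C \right)} = -6 + 6 C$ ($W{\left(C \right)} = 3 \left(\left(-2 + C\right) + C\right) = 3 \left(-2 + 2 C\right) = -6 + 6 C$)
$t{\left(v,J \right)} = 9 + 2 J$ ($t{\left(v,J \right)} = J + \left(J + 9\right) = J + \left(9 + J\right) = 9 + 2 J$)
$W{\left(1 \right)} + 12 t{\left(1,-3 \right)} = \left(-6 + 6 \cdot 1\right) + 12 \left(9 + 2 \left(-3\right)\right) = \left(-6 + 6\right) + 12 \left(9 - 6\right) = 0 + 12 \cdot 3 = 0 + 36 = 36$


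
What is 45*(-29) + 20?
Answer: -1285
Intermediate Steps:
45*(-29) + 20 = -1305 + 20 = -1285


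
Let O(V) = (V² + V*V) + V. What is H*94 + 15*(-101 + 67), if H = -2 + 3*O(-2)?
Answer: 994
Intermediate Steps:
O(V) = V + 2*V² (O(V) = (V² + V²) + V = 2*V² + V = V + 2*V²)
H = 16 (H = -2 + 3*(-2*(1 + 2*(-2))) = -2 + 3*(-2*(1 - 4)) = -2 + 3*(-2*(-3)) = -2 + 3*6 = -2 + 18 = 16)
H*94 + 15*(-101 + 67) = 16*94 + 15*(-101 + 67) = 1504 + 15*(-34) = 1504 - 510 = 994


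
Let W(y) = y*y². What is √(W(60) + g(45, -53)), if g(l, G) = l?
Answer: 3*√24005 ≈ 464.81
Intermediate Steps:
W(y) = y³
√(W(60) + g(45, -53)) = √(60³ + 45) = √(216000 + 45) = √216045 = 3*√24005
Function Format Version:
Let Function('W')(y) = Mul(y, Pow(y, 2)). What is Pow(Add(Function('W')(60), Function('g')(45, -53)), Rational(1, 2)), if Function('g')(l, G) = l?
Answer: Mul(3, Pow(24005, Rational(1, 2))) ≈ 464.81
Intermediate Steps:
Function('W')(y) = Pow(y, 3)
Pow(Add(Function('W')(60), Function('g')(45, -53)), Rational(1, 2)) = Pow(Add(Pow(60, 3), 45), Rational(1, 2)) = Pow(Add(216000, 45), Rational(1, 2)) = Pow(216045, Rational(1, 2)) = Mul(3, Pow(24005, Rational(1, 2)))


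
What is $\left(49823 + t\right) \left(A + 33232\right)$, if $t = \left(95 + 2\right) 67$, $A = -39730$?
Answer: $-365980356$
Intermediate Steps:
$t = 6499$ ($t = 97 \cdot 67 = 6499$)
$\left(49823 + t\right) \left(A + 33232\right) = \left(49823 + 6499\right) \left(-39730 + 33232\right) = 56322 \left(-6498\right) = -365980356$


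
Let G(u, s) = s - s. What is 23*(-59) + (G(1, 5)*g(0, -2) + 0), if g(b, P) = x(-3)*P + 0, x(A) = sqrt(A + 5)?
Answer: -1357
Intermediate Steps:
x(A) = sqrt(5 + A)
G(u, s) = 0
g(b, P) = P*sqrt(2) (g(b, P) = sqrt(5 - 3)*P + 0 = sqrt(2)*P + 0 = P*sqrt(2) + 0 = P*sqrt(2))
23*(-59) + (G(1, 5)*g(0, -2) + 0) = 23*(-59) + (0*(-2*sqrt(2)) + 0) = -1357 + (0 + 0) = -1357 + 0 = -1357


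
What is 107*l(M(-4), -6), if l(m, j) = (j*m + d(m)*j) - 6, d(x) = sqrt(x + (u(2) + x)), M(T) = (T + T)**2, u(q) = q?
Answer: -41730 - 642*sqrt(130) ≈ -49050.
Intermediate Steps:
M(T) = 4*T**2 (M(T) = (2*T)**2 = 4*T**2)
d(x) = sqrt(2 + 2*x) (d(x) = sqrt(x + (2 + x)) = sqrt(2 + 2*x))
l(m, j) = -6 + j*m + j*sqrt(2 + 2*m) (l(m, j) = (j*m + sqrt(2 + 2*m)*j) - 6 = (j*m + j*sqrt(2 + 2*m)) - 6 = -6 + j*m + j*sqrt(2 + 2*m))
107*l(M(-4), -6) = 107*(-6 - 24*(-4)**2 - 6*sqrt(2 + 2*(4*(-4)**2))) = 107*(-6 - 24*16 - 6*sqrt(2 + 2*(4*16))) = 107*(-6 - 6*64 - 6*sqrt(2 + 2*64)) = 107*(-6 - 384 - 6*sqrt(2 + 128)) = 107*(-6 - 384 - 6*sqrt(130)) = 107*(-390 - 6*sqrt(130)) = -41730 - 642*sqrt(130)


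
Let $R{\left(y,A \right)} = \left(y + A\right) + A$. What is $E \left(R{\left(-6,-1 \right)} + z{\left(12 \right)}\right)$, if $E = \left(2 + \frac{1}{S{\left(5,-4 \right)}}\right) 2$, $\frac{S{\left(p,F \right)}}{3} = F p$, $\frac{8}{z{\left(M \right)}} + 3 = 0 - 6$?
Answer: $- \frac{952}{27} \approx -35.259$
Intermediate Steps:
$z{\left(M \right)} = - \frac{8}{9}$ ($z{\left(M \right)} = \frac{8}{-3 + \left(0 - 6\right)} = \frac{8}{-3 - 6} = \frac{8}{-9} = 8 \left(- \frac{1}{9}\right) = - \frac{8}{9}$)
$S{\left(p,F \right)} = 3 F p$
$R{\left(y,A \right)} = y + 2 A$ ($R{\left(y,A \right)} = \left(A + y\right) + A = y + 2 A$)
$E = \frac{119}{30}$ ($E = \left(2 + \frac{1}{3 \left(-4\right) 5}\right) 2 = \left(2 + \frac{1}{-60}\right) 2 = \left(2 - \frac{1}{60}\right) 2 = \frac{119}{60} \cdot 2 = \frac{119}{30} \approx 3.9667$)
$E \left(R{\left(-6,-1 \right)} + z{\left(12 \right)}\right) = \frac{119 \left(\left(-6 + 2 \left(-1\right)\right) - \frac{8}{9}\right)}{30} = \frac{119 \left(\left(-6 - 2\right) - \frac{8}{9}\right)}{30} = \frac{119 \left(-8 - \frac{8}{9}\right)}{30} = \frac{119}{30} \left(- \frac{80}{9}\right) = - \frac{952}{27}$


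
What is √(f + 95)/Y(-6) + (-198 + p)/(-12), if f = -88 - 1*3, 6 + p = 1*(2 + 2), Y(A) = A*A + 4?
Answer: 1003/60 ≈ 16.717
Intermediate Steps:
Y(A) = 4 + A² (Y(A) = A² + 4 = 4 + A²)
p = -2 (p = -6 + 1*(2 + 2) = -6 + 1*4 = -6 + 4 = -2)
f = -91 (f = -88 - 3 = -91)
√(f + 95)/Y(-6) + (-198 + p)/(-12) = √(-91 + 95)/(4 + (-6)²) + (-198 - 2)/(-12) = √4/(4 + 36) - 200*(-1/12) = 2/40 + 50/3 = 2*(1/40) + 50/3 = 1/20 + 50/3 = 1003/60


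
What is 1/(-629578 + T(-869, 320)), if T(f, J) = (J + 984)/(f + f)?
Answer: -869/547103934 ≈ -1.5884e-6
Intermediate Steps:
T(f, J) = (984 + J)/(2*f) (T(f, J) = (984 + J)/((2*f)) = (984 + J)*(1/(2*f)) = (984 + J)/(2*f))
1/(-629578 + T(-869, 320)) = 1/(-629578 + (½)*(984 + 320)/(-869)) = 1/(-629578 + (½)*(-1/869)*1304) = 1/(-629578 - 652/869) = 1/(-547103934/869) = -869/547103934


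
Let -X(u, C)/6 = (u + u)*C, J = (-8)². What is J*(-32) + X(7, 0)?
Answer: -2048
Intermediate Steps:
J = 64
X(u, C) = -12*C*u (X(u, C) = -6*(u + u)*C = -6*2*u*C = -12*C*u)
J*(-32) + X(7, 0) = 64*(-32) - 12*0*7 = -2048 + 0 = -2048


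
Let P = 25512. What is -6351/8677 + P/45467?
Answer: -67393293/394517159 ≈ -0.17082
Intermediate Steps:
-6351/8677 + P/45467 = -6351/8677 + 25512/45467 = -67393293/394517159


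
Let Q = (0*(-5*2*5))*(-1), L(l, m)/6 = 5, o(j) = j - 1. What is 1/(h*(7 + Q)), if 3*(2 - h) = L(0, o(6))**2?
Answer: -1/2086 ≈ -0.00047939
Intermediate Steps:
o(j) = -1 + j
L(l, m) = 30 (L(l, m) = 6*5 = 30)
Q = 0 (Q = (0*(-10*5))*(-1) = (0*(-50))*(-1) = 0*(-1) = 0)
h = -298 (h = 2 - 1/3*30**2 = 2 - 1/3*900 = 2 - 300 = -298)
1/(h*(7 + Q)) = 1/(-298*(7 + 0)) = 1/(-298*7) = 1/(-2086) = -1/2086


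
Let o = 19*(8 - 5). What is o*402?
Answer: 22914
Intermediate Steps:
o = 57 (o = 19*3 = 57)
o*402 = 57*402 = 22914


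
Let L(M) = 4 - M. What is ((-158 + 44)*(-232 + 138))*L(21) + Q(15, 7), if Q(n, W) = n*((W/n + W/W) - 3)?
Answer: -182195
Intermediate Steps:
Q(n, W) = n*(-2 + W/n) (Q(n, W) = n*((W/n + 1) - 3) = n*((1 + W/n) - 3) = n*(-2 + W/n))
((-158 + 44)*(-232 + 138))*L(21) + Q(15, 7) = ((-158 + 44)*(-232 + 138))*(4 - 1*21) + (7 - 2*15) = (-114*(-94))*(4 - 21) + (7 - 30) = 10716*(-17) - 23 = -182172 - 23 = -182195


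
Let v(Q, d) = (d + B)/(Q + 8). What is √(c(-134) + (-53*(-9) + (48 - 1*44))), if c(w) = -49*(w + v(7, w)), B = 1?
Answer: √1683330/15 ≈ 86.495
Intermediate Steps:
v(Q, d) = (1 + d)/(8 + Q) (v(Q, d) = (d + 1)/(Q + 8) = (1 + d)/(8 + Q))
c(w) = -49/15 - 784*w/15 (c(w) = -49*(w + (1 + w)/(8 + 7)) = -49*(w + (1 + w)/15) = -49*(w + (1/15 + w/15)) = -49*(1/15 + 16*w/15) = -49/15 - 784*w/15)
√(c(-134) + (-53*(-9) + (48 - 1*44))) = √((-49/15 - 784/15*(-134)) + (-53*(-9) + (48 - 1*44))) = √((-49/15 + 105056/15) + (477 + (48 - 44))) = √(105007/15 + (477 + 4)) = √(105007/15 + 481) = √(112222/15) = √1683330/15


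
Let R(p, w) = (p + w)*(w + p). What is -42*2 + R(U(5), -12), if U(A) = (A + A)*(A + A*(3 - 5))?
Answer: 3760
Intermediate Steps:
U(A) = -2*A**2 (U(A) = (2*A)*(A + A*(-2)) = (2*A)*(A - 2*A) = (2*A)*(-A) = -2*A**2)
R(p, w) = (p + w)**2 (R(p, w) = (p + w)*(p + w) = (p + w)**2)
-42*2 + R(U(5), -12) = -42*2 + (-2*5**2 - 12)**2 = -84 + (-2*25 - 12)**2 = -84 + (-50 - 12)**2 = -84 + (-62)**2 = -84 + 3844 = 3760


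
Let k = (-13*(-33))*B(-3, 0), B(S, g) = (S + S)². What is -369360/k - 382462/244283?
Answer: -68472302/2687113 ≈ -25.482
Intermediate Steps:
B(S, g) = 4*S² (B(S, g) = (2*S)² = 4*S²)
k = 15444 (k = (-13*(-33))*(4*(-3)²) = 429*(4*9) = 429*36 = 15444)
-369360/k - 382462/244283 = -369360/15444 - 382462/244283 = -369360*1/15444 - 382462*1/244283 = -3420/143 - 382462/244283 = -68472302/2687113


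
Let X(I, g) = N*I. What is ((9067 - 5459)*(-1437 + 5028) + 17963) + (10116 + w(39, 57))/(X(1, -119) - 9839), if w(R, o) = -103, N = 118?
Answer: 126123072798/9721 ≈ 1.2974e+7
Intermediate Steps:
X(I, g) = 118*I
((9067 - 5459)*(-1437 + 5028) + 17963) + (10116 + w(39, 57))/(X(1, -119) - 9839) = ((9067 - 5459)*(-1437 + 5028) + 17963) + (10116 - 103)/(118*1 - 9839) = (3608*3591 + 17963) + 10013/(118 - 9839) = (12956328 + 17963) + 10013/(-9721) = 12974291 + 10013*(-1/9721) = 12974291 - 10013/9721 = 126123072798/9721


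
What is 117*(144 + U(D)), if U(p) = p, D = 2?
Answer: 17082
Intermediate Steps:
117*(144 + U(D)) = 117*(144 + 2) = 117*146 = 17082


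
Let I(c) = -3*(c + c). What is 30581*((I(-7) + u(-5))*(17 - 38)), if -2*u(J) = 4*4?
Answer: -21834834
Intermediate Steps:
u(J) = -8 (u(J) = -2*4 = -½*16 = -8)
I(c) = -6*c
30581*((I(-7) + u(-5))*(17 - 38)) = 30581*((-6*(-7) - 8)*(17 - 38)) = 30581*((42 - 8)*(-21)) = 30581*(34*(-21)) = 30581*(-714) = -21834834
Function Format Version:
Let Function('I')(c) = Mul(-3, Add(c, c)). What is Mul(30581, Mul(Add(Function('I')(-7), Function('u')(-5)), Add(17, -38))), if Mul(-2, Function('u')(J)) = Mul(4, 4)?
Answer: -21834834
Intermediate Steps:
Function('u')(J) = -8 (Function('u')(J) = Mul(Rational(-1, 2), Mul(4, 4)) = Mul(Rational(-1, 2), 16) = -8)
Function('I')(c) = Mul(-6, c) (Function('I')(c) = Mul(-3, Mul(2, c)) = Mul(-6, c))
Mul(30581, Mul(Add(Function('I')(-7), Function('u')(-5)), Add(17, -38))) = Mul(30581, Mul(Add(Mul(-6, -7), -8), Add(17, -38))) = Mul(30581, Mul(Add(42, -8), -21)) = Mul(30581, Mul(34, -21)) = Mul(30581, -714) = -21834834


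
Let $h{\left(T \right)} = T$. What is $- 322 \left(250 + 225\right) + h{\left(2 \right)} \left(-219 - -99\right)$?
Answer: $-153190$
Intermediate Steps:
$- 322 \left(250 + 225\right) + h{\left(2 \right)} \left(-219 - -99\right) = - 322 \left(250 + 225\right) + 2 \left(-219 - -99\right) = \left(-322\right) 475 + 2 \left(-219 + 99\right) = -152950 + 2 \left(-120\right) = -152950 - 240 = -153190$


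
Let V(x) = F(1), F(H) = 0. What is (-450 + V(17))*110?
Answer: -49500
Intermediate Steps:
V(x) = 0
(-450 + V(17))*110 = (-450 + 0)*110 = -450*110 = -49500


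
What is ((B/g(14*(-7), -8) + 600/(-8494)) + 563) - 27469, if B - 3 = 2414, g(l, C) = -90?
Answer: -10294572379/382230 ≈ -26933.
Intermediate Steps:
B = 2417 (B = 3 + 2414 = 2417)
((B/g(14*(-7), -8) + 600/(-8494)) + 563) - 27469 = ((2417/(-90) + 600/(-8494)) + 563) - 27469 = ((2417*(-1/90) + 600*(-1/8494)) + 563) - 27469 = ((-2417/90 - 300/4247) + 563) - 27469 = (-10291999/382230 + 563) - 27469 = 204903491/382230 - 27469 = -10294572379/382230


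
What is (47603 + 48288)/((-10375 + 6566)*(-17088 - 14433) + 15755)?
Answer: 95891/120079244 ≈ 0.00079856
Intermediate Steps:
(47603 + 48288)/((-10375 + 6566)*(-17088 - 14433) + 15755) = 95891/(-3809*(-31521) + 15755) = 95891/(120063489 + 15755) = 95891/120079244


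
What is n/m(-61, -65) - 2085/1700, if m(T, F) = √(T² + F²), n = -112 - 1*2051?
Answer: -417/340 - 2163*√7946/7946 ≈ -25.492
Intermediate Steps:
n = -2163 (n = -112 - 2051 = -2163)
m(T, F) = √(F² + T²)
n/m(-61, -65) - 2085/1700 = -2163/√((-65)² + (-61)²) - 2085/1700 = -2163/√(4225 + 3721) - 2085*1/1700 = -2163*√7946/7946 - 417/340 = -417/340 - 2163*√7946/7946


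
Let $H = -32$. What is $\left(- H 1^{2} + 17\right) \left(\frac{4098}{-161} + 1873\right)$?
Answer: $\frac{2082185}{23} \approx 90530.0$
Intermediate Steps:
$\left(- H 1^{2} + 17\right) \left(\frac{4098}{-161} + 1873\right) = \left(\left(-1\right) \left(-32\right) 1^{2} + 17\right) \left(\frac{4098}{-161} + 1873\right) = \left(32 \cdot 1 + 17\right) \left(4098 \left(- \frac{1}{161}\right) + 1873\right) = \left(32 + 17\right) \left(- \frac{4098}{161} + 1873\right) = 49 \cdot \frac{297455}{161} = \frac{2082185}{23}$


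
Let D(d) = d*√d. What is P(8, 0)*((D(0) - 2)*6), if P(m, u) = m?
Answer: -96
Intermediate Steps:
D(d) = d^(3/2)
P(8, 0)*((D(0) - 2)*6) = 8*((0^(3/2) - 2)*6) = 8*((0 - 2)*6) = 8*(-2*6) = 8*(-12) = -96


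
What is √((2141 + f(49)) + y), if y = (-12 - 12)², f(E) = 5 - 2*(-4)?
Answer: √2730 ≈ 52.249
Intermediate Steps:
f(E) = 13 (f(E) = 5 + 8 = 13)
y = 576 (y = (-24)² = 576)
√((2141 + f(49)) + y) = √((2141 + 13) + 576) = √(2154 + 576) = √2730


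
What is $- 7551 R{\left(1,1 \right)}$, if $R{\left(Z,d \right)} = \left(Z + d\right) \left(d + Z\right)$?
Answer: $-30204$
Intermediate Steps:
$R{\left(Z,d \right)} = \left(Z + d\right)^{2}$ ($R{\left(Z,d \right)} = \left(Z + d\right) \left(Z + d\right) = \left(Z + d\right)^{2}$)
$- 7551 R{\left(1,1 \right)} = - 7551 \left(1 + 1\right)^{2} = - 7551 \cdot 2^{2} = \left(-7551\right) 4 = -30204$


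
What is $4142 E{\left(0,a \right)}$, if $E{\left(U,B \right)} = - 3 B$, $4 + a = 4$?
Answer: $0$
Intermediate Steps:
$a = 0$ ($a = -4 + 4 = 0$)
$4142 E{\left(0,a \right)} = 4142 \left(\left(-3\right) 0\right) = 4142 \cdot 0 = 0$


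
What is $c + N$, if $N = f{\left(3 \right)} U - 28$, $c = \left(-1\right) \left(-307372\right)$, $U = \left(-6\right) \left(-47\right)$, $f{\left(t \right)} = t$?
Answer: $308190$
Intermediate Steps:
$U = 282$
$c = 307372$
$N = 818$ ($N = 3 \cdot 282 - 28 = 846 - 28 = 818$)
$c + N = 307372 + 818 = 308190$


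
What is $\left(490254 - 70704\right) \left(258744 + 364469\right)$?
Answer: $261469014150$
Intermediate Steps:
$\left(490254 - 70704\right) \left(258744 + 364469\right) = 419550 \cdot 623213 = 261469014150$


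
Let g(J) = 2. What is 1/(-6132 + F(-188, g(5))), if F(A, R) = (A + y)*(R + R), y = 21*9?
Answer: -1/6128 ≈ -0.00016319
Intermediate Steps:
y = 189
F(A, R) = 2*R*(189 + A) (F(A, R) = (A + 189)*(R + R) = (189 + A)*(2*R) = 2*R*(189 + A))
1/(-6132 + F(-188, g(5))) = 1/(-6132 + 2*2*(189 - 188)) = 1/(-6132 + 2*2*1) = 1/(-6132 + 4) = 1/(-6128) = -1/6128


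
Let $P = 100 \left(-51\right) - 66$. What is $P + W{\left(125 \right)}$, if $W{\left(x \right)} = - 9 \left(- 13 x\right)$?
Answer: $9459$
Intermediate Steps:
$W{\left(x \right)} = 117 x$
$P = -5166$ ($P = -5100 - 66 = -5166$)
$P + W{\left(125 \right)} = -5166 + 117 \cdot 125 = -5166 + 14625 = 9459$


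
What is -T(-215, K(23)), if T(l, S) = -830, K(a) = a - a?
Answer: 830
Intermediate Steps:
K(a) = 0
-T(-215, K(23)) = -1*(-830) = 830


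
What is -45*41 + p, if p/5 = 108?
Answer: -1305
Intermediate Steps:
p = 540 (p = 5*108 = 540)
-45*41 + p = -45*41 + 540 = -1845 + 540 = -1305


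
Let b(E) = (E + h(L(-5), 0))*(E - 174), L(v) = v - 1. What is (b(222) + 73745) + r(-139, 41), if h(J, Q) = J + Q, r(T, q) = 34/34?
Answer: 84114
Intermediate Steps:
L(v) = -1 + v
r(T, q) = 1 (r(T, q) = 34*(1/34) = 1)
b(E) = (-174 + E)*(-6 + E) (b(E) = (E + ((-1 - 5) + 0))*(E - 174) = (E + (-6 + 0))*(-174 + E) = (E - 6)*(-174 + E) = (-6 + E)*(-174 + E) = (-174 + E)*(-6 + E))
(b(222) + 73745) + r(-139, 41) = ((1044 + 222² - 180*222) + 73745) + 1 = ((1044 + 49284 - 39960) + 73745) + 1 = (10368 + 73745) + 1 = 84113 + 1 = 84114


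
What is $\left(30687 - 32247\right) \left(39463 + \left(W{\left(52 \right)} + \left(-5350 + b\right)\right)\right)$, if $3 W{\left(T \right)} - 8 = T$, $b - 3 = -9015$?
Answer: $-39188760$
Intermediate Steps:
$b = -9012$ ($b = 3 - 9015 = -9012$)
$W{\left(T \right)} = \frac{8}{3} + \frac{T}{3}$
$\left(30687 - 32247\right) \left(39463 + \left(W{\left(52 \right)} + \left(-5350 + b\right)\right)\right) = \left(30687 - 32247\right) \left(39463 + \left(\left(\frac{8}{3} + \frac{1}{3} \cdot 52\right) - 14362\right)\right) = - 1560 \left(39463 + \left(\left(\frac{8}{3} + \frac{52}{3}\right) - 14362\right)\right) = - 1560 \left(39463 + \left(20 - 14362\right)\right) = - 1560 \left(39463 - 14342\right) = \left(-1560\right) 25121 = -39188760$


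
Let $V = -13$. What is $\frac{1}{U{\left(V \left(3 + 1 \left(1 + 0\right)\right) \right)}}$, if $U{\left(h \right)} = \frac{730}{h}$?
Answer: $- \frac{26}{365} \approx -0.071233$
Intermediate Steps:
$\frac{1}{U{\left(V \left(3 + 1 \left(1 + 0\right)\right) \right)}} = \frac{1}{730 \frac{1}{\left(-13\right) \left(3 + 1 \left(1 + 0\right)\right)}} = \frac{1}{730 \frac{1}{\left(-13\right) \left(3 + 1 \cdot 1\right)}} = \frac{1}{730 \frac{1}{\left(-13\right) \left(3 + 1\right)}} = \frac{1}{730 \frac{1}{\left(-13\right) 4}} = \frac{1}{730 \frac{1}{-52}} = \frac{1}{730 \left(- \frac{1}{52}\right)} = \frac{1}{- \frac{365}{26}} = - \frac{26}{365}$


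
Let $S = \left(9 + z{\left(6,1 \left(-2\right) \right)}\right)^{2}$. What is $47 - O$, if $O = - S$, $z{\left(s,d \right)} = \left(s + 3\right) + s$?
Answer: $623$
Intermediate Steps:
$z{\left(s,d \right)} = 3 + 2 s$ ($z{\left(s,d \right)} = \left(3 + s\right) + s = 3 + 2 s$)
$S = 576$ ($S = \left(9 + \left(3 + 2 \cdot 6\right)\right)^{2} = \left(9 + \left(3 + 12\right)\right)^{2} = \left(9 + 15\right)^{2} = 24^{2} = 576$)
$O = -576$ ($O = \left(-1\right) 576 = -576$)
$47 - O = 47 - -576 = 47 + 576 = 623$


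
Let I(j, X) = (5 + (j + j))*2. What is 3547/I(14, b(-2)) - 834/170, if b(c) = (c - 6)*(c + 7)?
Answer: 273973/5610 ≈ 48.837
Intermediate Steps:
b(c) = (-6 + c)*(7 + c)
I(j, X) = 10 + 4*j (I(j, X) = (5 + 2*j)*2 = 10 + 4*j)
3547/I(14, b(-2)) - 834/170 = 3547/(10 + 4*14) - 834/170 = 3547/(10 + 56) - 834*1/170 = 3547/66 - 417/85 = 273973/5610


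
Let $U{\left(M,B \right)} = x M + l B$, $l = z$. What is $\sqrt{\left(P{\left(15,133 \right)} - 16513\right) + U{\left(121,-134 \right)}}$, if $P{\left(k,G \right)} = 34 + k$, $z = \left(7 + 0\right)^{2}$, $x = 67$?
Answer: $i \sqrt{14923} \approx 122.16 i$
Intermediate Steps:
$z = 49$ ($z = 7^{2} = 49$)
$l = 49$
$U{\left(M,B \right)} = 49 B + 67 M$ ($U{\left(M,B \right)} = 67 M + 49 B = 49 B + 67 M$)
$\sqrt{\left(P{\left(15,133 \right)} - 16513\right) + U{\left(121,-134 \right)}} = \sqrt{\left(\left(34 + 15\right) - 16513\right) + \left(49 \left(-134\right) + 67 \cdot 121\right)} = \sqrt{\left(49 - 16513\right) + \left(-6566 + 8107\right)} = \sqrt{-16464 + 1541} = \sqrt{-14923} = i \sqrt{14923}$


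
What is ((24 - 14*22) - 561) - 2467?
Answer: -3312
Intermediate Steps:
((24 - 14*22) - 561) - 2467 = ((24 - 308) - 561) - 2467 = (-284 - 561) - 2467 = -845 - 2467 = -3312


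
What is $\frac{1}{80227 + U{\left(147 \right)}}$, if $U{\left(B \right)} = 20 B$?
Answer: $\frac{1}{83167} \approx 1.2024 \cdot 10^{-5}$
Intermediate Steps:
$\frac{1}{80227 + U{\left(147 \right)}} = \frac{1}{80227 + 20 \cdot 147} = \frac{1}{80227 + 2940} = \frac{1}{83167}$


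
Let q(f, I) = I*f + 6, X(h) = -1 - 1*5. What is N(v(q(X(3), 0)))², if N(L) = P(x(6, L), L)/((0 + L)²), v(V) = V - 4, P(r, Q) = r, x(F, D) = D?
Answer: ¼ ≈ 0.25000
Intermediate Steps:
X(h) = -6 (X(h) = -1 - 5 = -6)
q(f, I) = 6 + I*f
v(V) = -4 + V
N(L) = 1/L (N(L) = L/((0 + L)²) = L/(L²) = L/L² = 1/L)
N(v(q(X(3), 0)))² = (1/(-4 + (6 + 0*(-6))))² = (1/(-4 + (6 + 0)))² = (1/(-4 + 6))² = (1/2)² = (½)² = ¼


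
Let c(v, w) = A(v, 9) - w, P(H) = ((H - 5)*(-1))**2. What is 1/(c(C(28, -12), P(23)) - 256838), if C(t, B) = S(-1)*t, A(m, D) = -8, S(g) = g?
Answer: -1/257170 ≈ -3.8885e-6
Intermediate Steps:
P(H) = (5 - H)**2 (P(H) = ((-5 + H)*(-1))**2 = (5 - H)**2)
C(t, B) = -t
c(v, w) = -8 - w
1/(c(C(28, -12), P(23)) - 256838) = 1/((-8 - (-5 + 23)**2) - 256838) = 1/((-8 - 1*18**2) - 256838) = 1/((-8 - 1*324) - 256838) = 1/((-8 - 324) - 256838) = 1/(-332 - 256838) = 1/(-257170) = -1/257170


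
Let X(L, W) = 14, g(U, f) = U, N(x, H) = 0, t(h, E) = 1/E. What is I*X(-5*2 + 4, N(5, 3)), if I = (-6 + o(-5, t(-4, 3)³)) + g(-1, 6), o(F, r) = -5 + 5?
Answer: -98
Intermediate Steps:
o(F, r) = 0
I = -7 (I = (-6 + 0) - 1 = -6 - 1 = -7)
I*X(-5*2 + 4, N(5, 3)) = -7*14 = -98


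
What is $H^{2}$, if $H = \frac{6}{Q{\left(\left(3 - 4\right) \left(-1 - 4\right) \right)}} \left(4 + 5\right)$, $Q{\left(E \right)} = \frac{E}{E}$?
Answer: $2916$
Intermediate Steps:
$Q{\left(E \right)} = 1$
$H = 54$ ($H = \frac{6}{1} \left(4 + 5\right) = 6 \cdot 1 \cdot 9 = 6 \cdot 9 = 54$)
$H^{2} = 54^{2} = 2916$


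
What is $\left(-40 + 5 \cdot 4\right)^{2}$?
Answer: $400$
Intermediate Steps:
$\left(-40 + 5 \cdot 4\right)^{2} = \left(-40 + 20\right)^{2} = \left(-20\right)^{2} = 400$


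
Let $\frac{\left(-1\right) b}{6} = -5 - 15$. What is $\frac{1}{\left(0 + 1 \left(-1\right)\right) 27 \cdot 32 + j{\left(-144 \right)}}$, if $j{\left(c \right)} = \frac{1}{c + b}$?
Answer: $- \frac{24}{20737} \approx -0.0011574$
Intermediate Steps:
$b = 120$ ($b = - 6 \left(-5 - 15\right) = \left(-6\right) \left(-20\right) = 120$)
$j{\left(c \right)} = \frac{1}{120 + c}$ ($j{\left(c \right)} = \frac{1}{c + 120} = \frac{1}{120 + c}$)
$\frac{1}{\left(0 + 1 \left(-1\right)\right) 27 \cdot 32 + j{\left(-144 \right)}} = \frac{1}{\left(0 + 1 \left(-1\right)\right) 27 \cdot 32 + \frac{1}{120 - 144}} = \frac{1}{\left(0 - 1\right) 27 \cdot 32 + \frac{1}{-24}} = \frac{1}{\left(-1\right) 27 \cdot 32 - \frac{1}{24}} = \frac{1}{\left(-27\right) 32 - \frac{1}{24}} = \frac{1}{-864 - \frac{1}{24}} = \frac{1}{- \frac{20737}{24}} = - \frac{24}{20737}$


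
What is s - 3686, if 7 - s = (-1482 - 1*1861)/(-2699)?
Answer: -9932964/2699 ≈ -3680.2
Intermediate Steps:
s = 15550/2699 (s = 7 - (-1482 - 1*1861)/(-2699) = 7 - (-1482 - 1861)*(-1)/2699 = 7 - (-3343)*(-1)/2699 = 7 - 1*3343/2699 = 7 - 3343/2699 = 15550/2699 ≈ 5.7614)
s - 3686 = 15550/2699 - 3686 = -9932964/2699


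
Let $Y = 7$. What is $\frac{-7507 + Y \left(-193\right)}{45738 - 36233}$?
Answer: $- \frac{8858}{9505} \approx -0.93193$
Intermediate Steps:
$\frac{-7507 + Y \left(-193\right)}{45738 - 36233} = \frac{-7507 + 7 \left(-193\right)}{45738 - 36233} = \frac{-7507 - 1351}{9505} = \left(-8858\right) \frac{1}{9505} = - \frac{8858}{9505}$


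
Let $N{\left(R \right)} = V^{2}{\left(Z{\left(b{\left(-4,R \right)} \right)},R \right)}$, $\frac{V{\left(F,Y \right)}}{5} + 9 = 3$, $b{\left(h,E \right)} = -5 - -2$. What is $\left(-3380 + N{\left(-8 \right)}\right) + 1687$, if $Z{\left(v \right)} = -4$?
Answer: $-793$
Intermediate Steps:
$b{\left(h,E \right)} = -3$ ($b{\left(h,E \right)} = -5 + 2 = -3$)
$V{\left(F,Y \right)} = -30$ ($V{\left(F,Y \right)} = -45 + 5 \cdot 3 = -45 + 15 = -30$)
$N{\left(R \right)} = 900$ ($N{\left(R \right)} = \left(-30\right)^{2} = 900$)
$\left(-3380 + N{\left(-8 \right)}\right) + 1687 = \left(-3380 + 900\right) + 1687 = -2480 + 1687 = -793$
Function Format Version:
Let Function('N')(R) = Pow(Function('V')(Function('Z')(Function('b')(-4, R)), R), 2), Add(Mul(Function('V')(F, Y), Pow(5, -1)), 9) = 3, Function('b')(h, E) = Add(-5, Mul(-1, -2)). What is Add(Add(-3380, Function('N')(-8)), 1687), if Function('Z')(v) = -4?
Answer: -793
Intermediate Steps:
Function('b')(h, E) = -3 (Function('b')(h, E) = Add(-5, 2) = -3)
Function('V')(F, Y) = -30 (Function('V')(F, Y) = Add(-45, Mul(5, 3)) = Add(-45, 15) = -30)
Function('N')(R) = 900 (Function('N')(R) = Pow(-30, 2) = 900)
Add(Add(-3380, Function('N')(-8)), 1687) = Add(Add(-3380, 900), 1687) = Add(-2480, 1687) = -793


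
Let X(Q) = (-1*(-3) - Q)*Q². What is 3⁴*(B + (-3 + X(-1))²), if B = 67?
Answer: 5508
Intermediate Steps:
X(Q) = Q²*(3 - Q) (X(Q) = (3 - Q)*Q² = Q²*(3 - Q))
3⁴*(B + (-3 + X(-1))²) = 3⁴*(67 + (-3 + (-1)²*(3 - 1*(-1)))²) = 81*(67 + (-3 + 1*(3 + 1))²) = 81*(67 + (-3 + 1*4)²) = 81*(67 + (-3 + 4)²) = 81*(67 + 1²) = 81*(67 + 1) = 81*68 = 5508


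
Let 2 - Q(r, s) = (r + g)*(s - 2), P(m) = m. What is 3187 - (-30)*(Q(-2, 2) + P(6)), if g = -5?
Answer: 3427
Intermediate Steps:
Q(r, s) = 2 - (-5 + r)*(-2 + s) (Q(r, s) = 2 - (r - 5)*(s - 2) = 2 - (-5 + r)*(-2 + s))
3187 - (-30)*(Q(-2, 2) + P(6)) = 3187 - (-30)*((-8 + 2*(-2) + 5*2 - 1*(-2)*2) + 6) = 3187 - (-30)*((-8 - 4 + 10 + 4) + 6) = 3187 - (-30)*(2 + 6) = 3187 - (-30)*8 = 3187 - 1*(-240) = 3187 + 240 = 3427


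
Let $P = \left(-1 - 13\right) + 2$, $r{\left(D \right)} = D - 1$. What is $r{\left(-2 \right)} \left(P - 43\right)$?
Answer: $165$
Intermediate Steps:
$r{\left(D \right)} = -1 + D$
$P = -12$ ($P = -14 + 2 = -12$)
$r{\left(-2 \right)} \left(P - 43\right) = \left(-1 - 2\right) \left(-12 - 43\right) = \left(-3\right) \left(-55\right) = 165$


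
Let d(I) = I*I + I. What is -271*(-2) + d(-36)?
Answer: 1802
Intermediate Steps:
d(I) = I + I² (d(I) = I² + I = I + I²)
-271*(-2) + d(-36) = -271*(-2) - 36*(1 - 36) = 542 - 36*(-35) = 542 + 1260 = 1802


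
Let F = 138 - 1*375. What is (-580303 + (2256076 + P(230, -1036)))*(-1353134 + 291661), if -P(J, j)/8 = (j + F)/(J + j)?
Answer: -716846075811971/403 ≈ -1.7788e+12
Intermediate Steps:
F = -237 (F = 138 - 375 = -237)
P(J, j) = -8*(-237 + j)/(J + j) (P(J, j) = -8*(j - 237)/(J + j) = -8*(-237 + j)/(J + j))
(-580303 + (2256076 + P(230, -1036)))*(-1353134 + 291661) = (-580303 + (2256076 + 8*(237 - 1*(-1036))/(230 - 1036)))*(-1353134 + 291661) = (-580303 + (2256076 + 8*(237 + 1036)/(-806)))*(-1061473) = (-580303 + (2256076 + 8*(-1/806)*1273))*(-1061473) = (-580303 + (2256076 - 5092/403))*(-1061473) = (-580303 + 909193536/403)*(-1061473) = (675331427/403)*(-1061473) = -716846075811971/403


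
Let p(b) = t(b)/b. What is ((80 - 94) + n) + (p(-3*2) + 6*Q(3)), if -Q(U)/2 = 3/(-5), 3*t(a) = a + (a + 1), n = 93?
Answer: 7813/90 ≈ 86.811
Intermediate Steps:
t(a) = ⅓ + 2*a/3 (t(a) = (a + (a + 1))/3 = (a + (1 + a))/3 = (1 + 2*a)/3 = ⅓ + 2*a/3)
p(b) = (⅓ + 2*b/3)/b
Q(U) = 6/5 (Q(U) = -6/(-5) = -6*(-1)/5 = -2*(-⅗) = 6/5)
((80 - 94) + n) + (p(-3*2) + 6*Q(3)) = ((80 - 94) + 93) + ((1 + 2*(-3*2))/(3*((-3*2))) + 6*(6/5)) = (-14 + 93) + ((⅓)*(1 + 2*(-6))/(-6) + 36/5) = 79 + ((⅓)*(-⅙)*(1 - 12) + 36/5) = 79 + ((⅓)*(-⅙)*(-11) + 36/5) = 79 + (11/18 + 36/5) = 79 + 703/90 = 7813/90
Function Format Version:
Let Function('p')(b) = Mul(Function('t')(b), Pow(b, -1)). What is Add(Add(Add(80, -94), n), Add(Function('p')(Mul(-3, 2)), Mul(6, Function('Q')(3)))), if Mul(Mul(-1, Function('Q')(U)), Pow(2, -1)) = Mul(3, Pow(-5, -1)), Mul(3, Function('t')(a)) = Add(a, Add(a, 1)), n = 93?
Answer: Rational(7813, 90) ≈ 86.811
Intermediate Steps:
Function('t')(a) = Add(Rational(1, 3), Mul(Rational(2, 3), a)) (Function('t')(a) = Mul(Rational(1, 3), Add(a, Add(a, 1))) = Mul(Rational(1, 3), Add(a, Add(1, a))) = Mul(Rational(1, 3), Add(1, Mul(2, a))) = Add(Rational(1, 3), Mul(Rational(2, 3), a)))
Function('p')(b) = Mul(Pow(b, -1), Add(Rational(1, 3), Mul(Rational(2, 3), b))) (Function('p')(b) = Mul(Add(Rational(1, 3), Mul(Rational(2, 3), b)), Pow(b, -1)) = Mul(Pow(b, -1), Add(Rational(1, 3), Mul(Rational(2, 3), b))))
Function('Q')(U) = Rational(6, 5) (Function('Q')(U) = Mul(-2, Mul(3, Pow(-5, -1))) = Mul(-2, Mul(3, Rational(-1, 5))) = Mul(-2, Rational(-3, 5)) = Rational(6, 5))
Add(Add(Add(80, -94), n), Add(Function('p')(Mul(-3, 2)), Mul(6, Function('Q')(3)))) = Add(Add(Add(80, -94), 93), Add(Mul(Rational(1, 3), Pow(Mul(-3, 2), -1), Add(1, Mul(2, Mul(-3, 2)))), Mul(6, Rational(6, 5)))) = Add(Add(-14, 93), Add(Mul(Rational(1, 3), Pow(-6, -1), Add(1, Mul(2, -6))), Rational(36, 5))) = Add(79, Add(Mul(Rational(1, 3), Rational(-1, 6), Add(1, -12)), Rational(36, 5))) = Add(79, Add(Mul(Rational(1, 3), Rational(-1, 6), -11), Rational(36, 5))) = Add(79, Add(Rational(11, 18), Rational(36, 5))) = Add(79, Rational(703, 90)) = Rational(7813, 90)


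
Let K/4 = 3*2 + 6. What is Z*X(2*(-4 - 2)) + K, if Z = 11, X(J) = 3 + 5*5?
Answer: 356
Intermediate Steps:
X(J) = 28 (X(J) = 3 + 25 = 28)
K = 48 (K = 4*(3*2 + 6) = 4*(6 + 6) = 4*12 = 48)
Z*X(2*(-4 - 2)) + K = 11*28 + 48 = 308 + 48 = 356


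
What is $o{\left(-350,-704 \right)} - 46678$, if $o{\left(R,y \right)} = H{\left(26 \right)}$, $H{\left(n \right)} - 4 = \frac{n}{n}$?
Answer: $-46673$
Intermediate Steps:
$H{\left(n \right)} = 5$ ($H{\left(n \right)} = 4 + \frac{n}{n} = 4 + 1 = 5$)
$o{\left(R,y \right)} = 5$
$o{\left(-350,-704 \right)} - 46678 = 5 - 46678 = -46673$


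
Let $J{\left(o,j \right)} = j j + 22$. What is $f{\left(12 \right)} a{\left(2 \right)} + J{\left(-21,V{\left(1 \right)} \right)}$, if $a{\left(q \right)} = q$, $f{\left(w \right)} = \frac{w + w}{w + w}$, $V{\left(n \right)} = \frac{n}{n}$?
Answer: $25$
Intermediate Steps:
$V{\left(n \right)} = 1$
$J{\left(o,j \right)} = 22 + j^{2}$ ($J{\left(o,j \right)} = j^{2} + 22 = 22 + j^{2}$)
$f{\left(w \right)} = 1$ ($f{\left(w \right)} = \frac{2 w}{2 w} = 2 w \frac{1}{2 w} = 1$)
$f{\left(12 \right)} a{\left(2 \right)} + J{\left(-21,V{\left(1 \right)} \right)} = 1 \cdot 2 + \left(22 + 1^{2}\right) = 2 + \left(22 + 1\right) = 2 + 23 = 25$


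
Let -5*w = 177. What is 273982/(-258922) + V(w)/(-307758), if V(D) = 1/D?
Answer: -7462332836201/7052150543526 ≈ -1.0582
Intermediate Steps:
w = -177/5 (w = -⅕*177 = -177/5 ≈ -35.400)
273982/(-258922) + V(w)/(-307758) = 273982/(-258922) + 1/(-177/5*(-307758)) = 273982*(-1/258922) - 5/177*(-1/307758) = -136991/129461 + 5/54473166 = -7462332836201/7052150543526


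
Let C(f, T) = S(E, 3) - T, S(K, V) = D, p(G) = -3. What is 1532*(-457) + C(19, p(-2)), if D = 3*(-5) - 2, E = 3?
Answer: -700138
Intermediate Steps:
D = -17 (D = -15 - 2 = -17)
S(K, V) = -17
C(f, T) = -17 - T
1532*(-457) + C(19, p(-2)) = 1532*(-457) + (-17 - 1*(-3)) = -700124 + (-17 + 3) = -700124 - 14 = -700138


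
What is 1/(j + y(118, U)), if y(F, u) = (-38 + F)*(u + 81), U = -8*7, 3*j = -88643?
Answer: -3/82643 ≈ -3.6301e-5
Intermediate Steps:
j = -88643/3 (j = (1/3)*(-88643) = -88643/3 ≈ -29548.)
U = -56
y(F, u) = (-38 + F)*(81 + u)
1/(j + y(118, U)) = 1/(-88643/3 + (-3078 - 38*(-56) + 81*118 + 118*(-56))) = 1/(-88643/3 + (-3078 + 2128 + 9558 - 6608)) = 1/(-88643/3 + 2000) = 1/(-82643/3) = -3/82643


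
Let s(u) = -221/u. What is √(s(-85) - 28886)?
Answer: 23*I*√1365/5 ≈ 169.95*I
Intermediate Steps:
√(s(-85) - 28886) = √(-221/(-85) - 28886) = √(-221*(-1/85) - 28886) = √(13/5 - 28886) = √(-144417/5) = 23*I*√1365/5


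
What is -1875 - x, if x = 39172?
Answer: -41047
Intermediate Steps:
-1875 - x = -1875 - 1*39172 = -1875 - 39172 = -41047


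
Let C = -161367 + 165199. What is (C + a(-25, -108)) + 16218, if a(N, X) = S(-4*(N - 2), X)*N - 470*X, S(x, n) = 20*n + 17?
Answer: 124385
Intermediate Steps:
C = 3832
S(x, n) = 17 + 20*n
a(N, X) = -470*X + N*(17 + 20*X) (a(N, X) = (17 + 20*X)*N - 470*X = N*(17 + 20*X) - 470*X = -470*X + N*(17 + 20*X))
(C + a(-25, -108)) + 16218 = (3832 + (-470*(-108) - 25*(17 + 20*(-108)))) + 16218 = (3832 + (50760 - 25*(17 - 2160))) + 16218 = (3832 + (50760 - 25*(-2143))) + 16218 = (3832 + (50760 + 53575)) + 16218 = (3832 + 104335) + 16218 = 108167 + 16218 = 124385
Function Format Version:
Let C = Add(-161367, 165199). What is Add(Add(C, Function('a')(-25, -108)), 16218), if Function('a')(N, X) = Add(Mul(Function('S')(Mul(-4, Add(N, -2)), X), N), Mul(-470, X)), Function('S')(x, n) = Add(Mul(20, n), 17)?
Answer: 124385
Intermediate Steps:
C = 3832
Function('S')(x, n) = Add(17, Mul(20, n))
Function('a')(N, X) = Add(Mul(-470, X), Mul(N, Add(17, Mul(20, X)))) (Function('a')(N, X) = Add(Mul(Add(17, Mul(20, X)), N), Mul(-470, X)) = Add(Mul(N, Add(17, Mul(20, X))), Mul(-470, X)) = Add(Mul(-470, X), Mul(N, Add(17, Mul(20, X)))))
Add(Add(C, Function('a')(-25, -108)), 16218) = Add(Add(3832, Add(Mul(-470, -108), Mul(-25, Add(17, Mul(20, -108))))), 16218) = Add(Add(3832, Add(50760, Mul(-25, Add(17, -2160)))), 16218) = Add(Add(3832, Add(50760, Mul(-25, -2143))), 16218) = Add(Add(3832, Add(50760, 53575)), 16218) = Add(Add(3832, 104335), 16218) = Add(108167, 16218) = 124385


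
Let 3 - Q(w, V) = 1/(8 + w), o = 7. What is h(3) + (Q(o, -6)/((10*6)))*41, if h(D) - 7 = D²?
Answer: 4051/225 ≈ 18.004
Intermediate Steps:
Q(w, V) = 3 - 1/(8 + w)
h(D) = 7 + D²
h(3) + (Q(o, -6)/((10*6)))*41 = (7 + 3²) + (((23 + 3*7)/(8 + 7))/((10*6)))*41 = (7 + 9) + (((23 + 21)/15)/60)*41 = 16 + (((1/15)*44)*(1/60))*41 = 16 + ((44/15)*(1/60))*41 = 16 + (11/225)*41 = 16 + 451/225 = 4051/225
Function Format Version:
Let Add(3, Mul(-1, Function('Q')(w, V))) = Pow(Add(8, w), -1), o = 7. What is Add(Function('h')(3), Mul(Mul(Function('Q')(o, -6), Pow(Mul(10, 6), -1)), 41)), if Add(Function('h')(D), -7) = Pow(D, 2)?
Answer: Rational(4051, 225) ≈ 18.004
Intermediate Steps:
Function('Q')(w, V) = Add(3, Mul(-1, Pow(Add(8, w), -1)))
Function('h')(D) = Add(7, Pow(D, 2))
Add(Function('h')(3), Mul(Mul(Function('Q')(o, -6), Pow(Mul(10, 6), -1)), 41)) = Add(Add(7, Pow(3, 2)), Mul(Mul(Mul(Pow(Add(8, 7), -1), Add(23, Mul(3, 7))), Pow(Mul(10, 6), -1)), 41)) = Add(Add(7, 9), Mul(Mul(Mul(Pow(15, -1), Add(23, 21)), Pow(60, -1)), 41)) = Add(16, Mul(Mul(Mul(Rational(1, 15), 44), Rational(1, 60)), 41)) = Add(16, Mul(Mul(Rational(44, 15), Rational(1, 60)), 41)) = Add(16, Mul(Rational(11, 225), 41)) = Add(16, Rational(451, 225)) = Rational(4051, 225)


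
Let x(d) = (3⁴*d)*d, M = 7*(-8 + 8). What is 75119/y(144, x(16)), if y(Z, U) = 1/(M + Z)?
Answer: 10817136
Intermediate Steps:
M = 0 (M = 7*0 = 0)
x(d) = 81*d² (x(d) = (81*d)*d = 81*d²)
y(Z, U) = 1/Z (y(Z, U) = 1/(0 + Z) = 1/Z)
75119/y(144, x(16)) = 75119/(1/144) = 75119*144 = 10817136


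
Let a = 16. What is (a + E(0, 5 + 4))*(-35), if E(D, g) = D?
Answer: -560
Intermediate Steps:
(a + E(0, 5 + 4))*(-35) = (16 + 0)*(-35) = 16*(-35) = -560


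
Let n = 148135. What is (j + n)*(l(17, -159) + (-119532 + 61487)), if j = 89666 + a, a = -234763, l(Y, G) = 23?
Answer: -176270836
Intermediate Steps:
j = -145097 (j = 89666 - 234763 = -145097)
(j + n)*(l(17, -159) + (-119532 + 61487)) = (-145097 + 148135)*(23 + (-119532 + 61487)) = 3038*(23 - 58045) = 3038*(-58022) = -176270836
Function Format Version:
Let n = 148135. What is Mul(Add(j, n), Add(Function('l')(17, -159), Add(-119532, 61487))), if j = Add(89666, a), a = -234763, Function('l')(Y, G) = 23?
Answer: -176270836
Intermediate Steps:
j = -145097 (j = Add(89666, -234763) = -145097)
Mul(Add(j, n), Add(Function('l')(17, -159), Add(-119532, 61487))) = Mul(Add(-145097, 148135), Add(23, Add(-119532, 61487))) = Mul(3038, Add(23, -58045)) = Mul(3038, -58022) = -176270836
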